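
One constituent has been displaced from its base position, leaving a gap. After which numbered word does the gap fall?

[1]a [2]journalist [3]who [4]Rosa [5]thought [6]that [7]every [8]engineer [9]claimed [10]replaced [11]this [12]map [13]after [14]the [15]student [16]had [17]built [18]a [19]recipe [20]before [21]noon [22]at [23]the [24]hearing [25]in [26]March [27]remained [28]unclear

The displaced element is "a journalist" (word 2).
It is linked across 2 clause boundaries (that → Ø).
It functions as the subject of "replaced", so the gap sits immediately after word 9 ("claimed").
Base order: Rosa thought that every engineer claimed a journalist replaced this map after the student had built a recipe before noon at the hearing in March.

9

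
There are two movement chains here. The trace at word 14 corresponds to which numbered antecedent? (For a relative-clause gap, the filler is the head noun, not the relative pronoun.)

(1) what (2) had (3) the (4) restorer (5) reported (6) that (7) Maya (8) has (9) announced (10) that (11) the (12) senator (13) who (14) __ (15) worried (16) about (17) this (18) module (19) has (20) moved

12

The marked gap is inside the relative clause, the subject of "worried".
Its filler is the head noun "senator" (via "who"), at word 12.
(The other dependency links word 1 to a gap after word 20.)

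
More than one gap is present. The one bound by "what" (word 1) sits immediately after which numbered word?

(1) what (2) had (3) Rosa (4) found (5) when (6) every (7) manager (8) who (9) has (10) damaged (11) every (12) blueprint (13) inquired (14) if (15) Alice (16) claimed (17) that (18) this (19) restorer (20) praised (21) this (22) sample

The displaced element is "what" (word 1).
It functions as the direct object of "found", so the gap sits immediately after word 4 ("found").
Base order: Rosa had found what when every manager who has damaged every blueprint inquired if Alice claimed that this restorer praised this sample.

4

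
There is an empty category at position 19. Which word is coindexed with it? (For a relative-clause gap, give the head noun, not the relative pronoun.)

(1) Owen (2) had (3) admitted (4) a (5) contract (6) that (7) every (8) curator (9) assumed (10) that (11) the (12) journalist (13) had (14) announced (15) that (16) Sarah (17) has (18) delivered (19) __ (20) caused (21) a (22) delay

The gap at 19 is the object of "delivered", inside a relative clause.
The relative pronoun is "that" (word 6); it is bound by the head noun immediately before it.
Its filler is the head noun "contract", at word 5.

5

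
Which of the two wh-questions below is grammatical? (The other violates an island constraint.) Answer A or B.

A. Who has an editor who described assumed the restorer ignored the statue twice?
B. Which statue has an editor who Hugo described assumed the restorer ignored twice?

In A, the wh-phrase is extracted from inside a complex-NP island (relative clause) (introduced by "who"), which blocks movement.
In B, the extraction path crosses only that-complement boundaries, which are transparent.
So B is grammatical.

B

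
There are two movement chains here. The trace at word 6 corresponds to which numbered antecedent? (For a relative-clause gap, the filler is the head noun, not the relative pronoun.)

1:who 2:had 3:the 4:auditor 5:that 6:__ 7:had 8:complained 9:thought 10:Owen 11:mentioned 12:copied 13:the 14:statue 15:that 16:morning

4

The marked gap is inside the relative clause, the subject of "complained".
Its filler is the head noun "auditor" (via "that"), at word 4.
(The other dependency links word 1 to a gap after word 11.)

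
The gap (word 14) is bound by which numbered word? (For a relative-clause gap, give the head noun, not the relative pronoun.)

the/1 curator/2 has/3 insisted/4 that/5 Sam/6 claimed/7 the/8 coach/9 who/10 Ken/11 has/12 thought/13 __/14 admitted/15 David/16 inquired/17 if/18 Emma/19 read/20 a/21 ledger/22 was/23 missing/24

9

The gap at 14 is the subject of "admitted", inside a relative clause.
The relative pronoun is "who" (word 10); it is bound by the head noun immediately before it.
Its filler is the head noun "coach", at word 9.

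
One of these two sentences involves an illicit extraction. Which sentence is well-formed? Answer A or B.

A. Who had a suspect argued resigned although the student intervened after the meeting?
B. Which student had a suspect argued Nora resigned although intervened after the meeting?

In B, the wh-phrase is extracted from inside an adjunct island (introduced by "although"), which blocks movement.
In A, the extraction path crosses only that-complement boundaries, which are transparent.
So A is grammatical.

A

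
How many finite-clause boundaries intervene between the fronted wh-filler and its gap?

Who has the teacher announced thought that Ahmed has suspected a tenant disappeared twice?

1

"who" is extracted from the subject of "thought".
Boundaries crossed, outermost first: [Ø] — 1 in total.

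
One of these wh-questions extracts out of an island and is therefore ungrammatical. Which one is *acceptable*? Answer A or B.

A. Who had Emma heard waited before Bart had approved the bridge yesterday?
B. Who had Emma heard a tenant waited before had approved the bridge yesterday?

In B, the wh-phrase is extracted from inside an adjunct island (introduced by "before"), which blocks movement.
In A, the extraction path crosses only that-complement boundaries, which are transparent.
So A is grammatical.

A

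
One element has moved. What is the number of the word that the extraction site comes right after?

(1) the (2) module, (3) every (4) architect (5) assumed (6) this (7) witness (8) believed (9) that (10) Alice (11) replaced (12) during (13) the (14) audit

The displaced element is "the module" (word 2).
It is linked across 2 clause boundaries (Ø → that).
It functions as the direct object of "replaced", so the gap sits immediately after word 11 ("replaced").
Base order: Every architect assumed this witness believed that Alice replaced the module during the audit.

11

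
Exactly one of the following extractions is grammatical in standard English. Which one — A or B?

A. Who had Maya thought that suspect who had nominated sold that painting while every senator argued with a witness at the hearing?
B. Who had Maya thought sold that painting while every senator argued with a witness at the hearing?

B

In A, the wh-phrase is extracted from inside a complex-NP island (relative clause) (introduced by "who"), which blocks movement.
In B, the extraction path crosses only that-complement boundaries, which are transparent.
So B is grammatical.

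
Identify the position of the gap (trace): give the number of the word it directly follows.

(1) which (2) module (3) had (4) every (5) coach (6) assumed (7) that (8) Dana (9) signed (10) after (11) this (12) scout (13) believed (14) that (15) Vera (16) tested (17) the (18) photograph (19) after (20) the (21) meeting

9

The displaced element is "which module" (word 2).
It is linked across 1 clause boundary (that).
It functions as the direct object of "signed", so the gap sits immediately after word 9 ("signed").
Base order: Every coach had assumed that Dana signed which module after this scout believed that Vera tested the photograph after the meeting.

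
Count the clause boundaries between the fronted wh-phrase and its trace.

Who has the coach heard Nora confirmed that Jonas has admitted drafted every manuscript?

3

"who" is extracted from the subject of "drafted".
Boundaries crossed, outermost first: [Ø], [that], [Ø] — 3 in total.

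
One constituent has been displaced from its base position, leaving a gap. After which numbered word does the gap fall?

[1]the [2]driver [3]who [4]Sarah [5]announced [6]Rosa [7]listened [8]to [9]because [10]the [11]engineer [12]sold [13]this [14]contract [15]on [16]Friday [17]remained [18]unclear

8

The displaced element is "the driver" (word 2).
It is linked across 1 clause boundary (Ø).
It functions as the object of the preposition "to" of "listened", so the gap sits immediately after word 8 ("to").
Base order: Sarah announced Rosa listened to the driver because the engineer sold this contract on Friday.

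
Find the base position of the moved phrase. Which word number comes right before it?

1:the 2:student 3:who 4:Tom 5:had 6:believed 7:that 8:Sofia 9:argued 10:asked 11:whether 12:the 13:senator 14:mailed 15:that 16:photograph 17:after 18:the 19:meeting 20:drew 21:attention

The displaced element is "the student" (word 2).
It is linked across 2 clause boundaries (that → Ø).
It functions as the subject of "asked", so the gap sits immediately after word 9 ("argued").
Base order: Tom had believed that Sofia argued that the student asked whether the senator mailed that photograph after the meeting.

9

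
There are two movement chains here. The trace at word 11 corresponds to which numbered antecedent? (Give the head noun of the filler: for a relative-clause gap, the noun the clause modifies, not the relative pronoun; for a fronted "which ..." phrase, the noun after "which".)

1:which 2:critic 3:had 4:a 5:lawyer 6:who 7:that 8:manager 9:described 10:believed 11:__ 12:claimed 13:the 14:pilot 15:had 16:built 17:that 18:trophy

2

The marked gap is the subject of "claimed".
Its filler is the fronted wh-phrase "which critic", at word 2.
(The other dependency links word 5 to a gap after word 9.)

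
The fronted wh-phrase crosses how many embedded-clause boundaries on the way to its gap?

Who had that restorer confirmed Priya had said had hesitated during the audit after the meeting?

2

"who" is extracted from the subject of "hesitated".
Boundaries crossed, outermost first: [Ø], [Ø] — 2 in total.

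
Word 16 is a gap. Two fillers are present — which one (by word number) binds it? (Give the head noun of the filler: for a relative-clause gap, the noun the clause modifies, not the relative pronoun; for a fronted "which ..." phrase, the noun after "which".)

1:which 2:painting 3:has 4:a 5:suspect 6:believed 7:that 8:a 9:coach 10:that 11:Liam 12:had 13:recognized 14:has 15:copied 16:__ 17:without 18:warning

The marked gap is the direct object of "copied".
Its filler is the fronted wh-phrase "which painting", at word 2.
(The other dependency links word 9 to a gap after word 13.)

2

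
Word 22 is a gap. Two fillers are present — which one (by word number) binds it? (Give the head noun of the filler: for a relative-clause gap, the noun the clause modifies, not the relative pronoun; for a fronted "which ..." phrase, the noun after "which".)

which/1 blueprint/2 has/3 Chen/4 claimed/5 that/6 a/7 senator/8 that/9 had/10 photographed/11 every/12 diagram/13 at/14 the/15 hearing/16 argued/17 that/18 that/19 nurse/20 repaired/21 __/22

The marked gap is the direct object of "repaired".
Its filler is the fronted wh-phrase "which blueprint", at word 2.
(The other dependency links word 8 to a gap after word 9.)

2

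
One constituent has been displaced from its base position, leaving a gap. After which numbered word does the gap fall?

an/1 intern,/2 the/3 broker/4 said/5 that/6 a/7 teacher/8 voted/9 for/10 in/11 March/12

The displaced element is "an intern" (word 2).
It is linked across 1 clause boundary (that).
It functions as the object of the preposition "for" of "voted", so the gap sits immediately after word 10 ("for").
Base order: The broker said that a teacher voted for an intern in March.

10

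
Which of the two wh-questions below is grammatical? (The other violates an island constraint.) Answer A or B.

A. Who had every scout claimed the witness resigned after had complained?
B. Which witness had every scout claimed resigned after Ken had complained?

In A, the wh-phrase is extracted from inside an adjunct island (introduced by "after"), which blocks movement.
In B, the extraction path crosses only that-complement boundaries, which are transparent.
So B is grammatical.

B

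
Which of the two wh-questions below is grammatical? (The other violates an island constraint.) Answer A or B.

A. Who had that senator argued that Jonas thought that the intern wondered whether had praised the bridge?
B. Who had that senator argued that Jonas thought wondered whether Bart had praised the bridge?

B

In A, the wh-phrase is extracted from inside a wh-island (introduced by "whether"), which blocks movement.
In B, the extraction path crosses only that-complement boundaries, which are transparent.
So B is grammatical.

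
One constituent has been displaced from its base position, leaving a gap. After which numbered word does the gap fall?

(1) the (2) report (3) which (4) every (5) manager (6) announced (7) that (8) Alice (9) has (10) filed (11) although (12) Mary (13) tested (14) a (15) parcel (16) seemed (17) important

10

The displaced element is "the report" (word 2).
It is linked across 1 clause boundary (that).
It functions as the direct object of "filed", so the gap sits immediately after word 10 ("filed").
Base order: Every manager announced that Alice has filed the report although Mary tested a parcel.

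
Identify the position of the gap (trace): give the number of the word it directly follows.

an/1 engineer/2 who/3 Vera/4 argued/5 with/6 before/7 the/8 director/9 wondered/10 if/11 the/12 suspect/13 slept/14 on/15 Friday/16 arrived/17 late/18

The displaced element is "an engineer" (word 2).
It functions as the object of the preposition "with" of "argued", so the gap sits immediately after word 6 ("with").
Base order: Vera argued with an engineer before the director wondered if the suspect slept on Friday.

6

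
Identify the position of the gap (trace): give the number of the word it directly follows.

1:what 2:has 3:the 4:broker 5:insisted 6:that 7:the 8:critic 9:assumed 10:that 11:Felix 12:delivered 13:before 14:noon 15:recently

The displaced element is "what" (word 1).
It is linked across 2 clause boundaries (that → that).
It functions as the direct object of "delivered", so the gap sits immediately after word 12 ("delivered").
Base order: The broker has insisted that the critic assumed that Felix delivered what before noon recently.

12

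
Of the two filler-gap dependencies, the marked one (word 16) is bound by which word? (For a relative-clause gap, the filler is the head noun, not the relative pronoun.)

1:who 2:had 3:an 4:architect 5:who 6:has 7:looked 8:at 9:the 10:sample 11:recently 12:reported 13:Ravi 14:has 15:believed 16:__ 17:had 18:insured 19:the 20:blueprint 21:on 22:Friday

1

The marked gap is the subject of "insured".
Its filler is the fronted wh-phrase "who", at word 1.
(The other dependency links word 4 to a gap after word 5.)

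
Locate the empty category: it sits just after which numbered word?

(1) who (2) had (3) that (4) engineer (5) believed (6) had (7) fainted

5

The displaced element is "who" (word 1).
It is linked across 1 clause boundary (Ø).
It functions as the subject of "fainted", so the gap sits immediately after word 5 ("believed").
Base order: That engineer had believed that who had fainted.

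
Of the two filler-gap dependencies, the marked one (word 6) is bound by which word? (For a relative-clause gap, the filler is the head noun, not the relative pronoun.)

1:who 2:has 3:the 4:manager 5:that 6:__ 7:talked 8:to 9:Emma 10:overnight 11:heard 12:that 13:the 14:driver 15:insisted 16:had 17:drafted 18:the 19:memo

4

The marked gap is inside the relative clause, the subject of "talked".
Its filler is the head noun "manager" (via "that"), at word 4.
(The other dependency links word 1 to a gap after word 15.)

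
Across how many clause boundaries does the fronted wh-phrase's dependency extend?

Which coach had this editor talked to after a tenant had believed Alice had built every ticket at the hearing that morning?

0

"which coach" originates inside the matrix clause — no clause boundary is crossed.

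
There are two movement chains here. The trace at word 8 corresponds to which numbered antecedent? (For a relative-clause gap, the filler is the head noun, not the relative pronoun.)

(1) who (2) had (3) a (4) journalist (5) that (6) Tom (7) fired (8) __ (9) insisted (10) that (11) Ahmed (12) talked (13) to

The marked gap is inside the relative clause, the direct object of "fired".
Its filler is the head noun "journalist" (via "that"), at word 4.
(The other dependency links word 1 to a gap after word 13.)

4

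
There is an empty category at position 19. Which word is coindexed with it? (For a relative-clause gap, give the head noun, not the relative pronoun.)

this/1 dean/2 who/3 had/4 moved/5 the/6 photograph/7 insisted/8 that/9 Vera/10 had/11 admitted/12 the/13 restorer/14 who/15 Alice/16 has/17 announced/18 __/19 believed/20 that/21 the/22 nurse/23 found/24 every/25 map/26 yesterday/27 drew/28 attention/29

The gap at 19 is the subject of "believed", inside a relative clause.
The relative pronoun is "who" (word 15); it is bound by the head noun immediately before it.
Its filler is the head noun "restorer", at word 14.

14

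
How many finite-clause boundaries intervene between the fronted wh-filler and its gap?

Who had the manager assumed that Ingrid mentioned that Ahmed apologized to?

2

"who" is extracted from the PP object of "apologized".
Boundaries crossed, outermost first: [that], [that] — 2 in total.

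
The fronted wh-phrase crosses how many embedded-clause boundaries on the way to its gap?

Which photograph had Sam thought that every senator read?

"which photograph" is extracted from the object of "read".
Boundaries crossed, outermost first: [that] — 1 in total.

1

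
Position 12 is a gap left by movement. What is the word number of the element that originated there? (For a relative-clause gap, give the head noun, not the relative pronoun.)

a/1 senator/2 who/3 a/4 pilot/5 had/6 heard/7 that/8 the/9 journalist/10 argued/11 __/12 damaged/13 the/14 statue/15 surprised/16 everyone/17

2

The gap at 12 is the subject of "damaged", inside a relative clause.
The relative pronoun is "who" (word 3); it is bound by the head noun immediately before it.
Its filler is the head noun "senator", at word 2.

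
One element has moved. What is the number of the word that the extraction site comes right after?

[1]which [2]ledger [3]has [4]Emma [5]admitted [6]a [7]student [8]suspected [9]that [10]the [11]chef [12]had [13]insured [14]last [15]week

13

The displaced element is "which ledger" (word 2).
It is linked across 2 clause boundaries (Ø → that).
It functions as the direct object of "insured", so the gap sits immediately after word 13 ("insured").
Base order: Emma has admitted a student suspected that the chef had insured which ledger last week.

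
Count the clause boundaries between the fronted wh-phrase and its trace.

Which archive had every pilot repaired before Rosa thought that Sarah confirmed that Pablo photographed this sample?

0

"which archive" originates inside the matrix clause — no clause boundary is crossed.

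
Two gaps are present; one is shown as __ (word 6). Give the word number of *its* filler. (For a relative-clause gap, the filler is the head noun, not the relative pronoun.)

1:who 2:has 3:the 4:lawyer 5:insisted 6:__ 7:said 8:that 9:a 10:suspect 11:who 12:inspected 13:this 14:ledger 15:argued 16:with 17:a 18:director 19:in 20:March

1

The marked gap is the subject of "said".
Its filler is the fronted wh-phrase "who", at word 1.
(The other dependency links word 10 to a gap after word 11.)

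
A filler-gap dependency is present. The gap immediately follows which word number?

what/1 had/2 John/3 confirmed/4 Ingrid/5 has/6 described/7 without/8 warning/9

7

The displaced element is "what" (word 1).
It is linked across 1 clause boundary (Ø).
It functions as the direct object of "described", so the gap sits immediately after word 7 ("described").
Base order: John had confirmed Ingrid has described what without warning.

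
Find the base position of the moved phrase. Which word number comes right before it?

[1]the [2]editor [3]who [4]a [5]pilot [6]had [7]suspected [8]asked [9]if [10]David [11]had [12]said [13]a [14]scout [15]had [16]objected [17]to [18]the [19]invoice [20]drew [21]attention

The displaced element is "the editor" (word 2).
It is linked across 1 clause boundary (Ø).
It functions as the subject of "asked", so the gap sits immediately after word 7 ("suspected").
Base order: A pilot had suspected that the editor asked if David had said a scout had objected to the invoice.

7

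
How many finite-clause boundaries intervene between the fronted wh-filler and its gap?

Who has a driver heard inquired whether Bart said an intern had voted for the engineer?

1

"who" is extracted from the subject of "inquired".
Boundaries crossed, outermost first: [Ø] — 1 in total.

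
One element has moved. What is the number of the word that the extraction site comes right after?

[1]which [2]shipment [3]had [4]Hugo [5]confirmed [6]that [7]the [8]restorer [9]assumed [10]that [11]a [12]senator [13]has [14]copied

14

The displaced element is "which shipment" (word 2).
It is linked across 2 clause boundaries (that → that).
It functions as the direct object of "copied", so the gap sits immediately after word 14 ("copied").
Base order: Hugo had confirmed that the restorer assumed that a senator has copied which shipment.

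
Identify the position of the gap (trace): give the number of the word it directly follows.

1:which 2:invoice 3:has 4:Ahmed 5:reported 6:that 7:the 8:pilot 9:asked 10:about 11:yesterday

10

The displaced element is "which invoice" (word 2).
It is linked across 1 clause boundary (that).
It functions as the object of the preposition "about" of "asked", so the gap sits immediately after word 10 ("about").
Base order: Ahmed has reported that the pilot asked about which invoice yesterday.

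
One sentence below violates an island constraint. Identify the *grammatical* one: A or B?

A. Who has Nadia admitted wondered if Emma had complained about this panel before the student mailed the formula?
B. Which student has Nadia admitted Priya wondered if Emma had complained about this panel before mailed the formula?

A

In B, the wh-phrase is extracted from inside a wh-island (introduced by "if"), which blocks movement.
In A, the extraction path crosses only that-complement boundaries, which are transparent.
So A is grammatical.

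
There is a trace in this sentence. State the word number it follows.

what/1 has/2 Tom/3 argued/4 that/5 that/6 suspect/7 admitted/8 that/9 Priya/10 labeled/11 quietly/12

The displaced element is "what" (word 1).
It is linked across 2 clause boundaries (that → that).
It functions as the direct object of "labeled", so the gap sits immediately after word 11 ("labeled").
Base order: Tom has argued that that suspect admitted that Priya labeled what quietly.

11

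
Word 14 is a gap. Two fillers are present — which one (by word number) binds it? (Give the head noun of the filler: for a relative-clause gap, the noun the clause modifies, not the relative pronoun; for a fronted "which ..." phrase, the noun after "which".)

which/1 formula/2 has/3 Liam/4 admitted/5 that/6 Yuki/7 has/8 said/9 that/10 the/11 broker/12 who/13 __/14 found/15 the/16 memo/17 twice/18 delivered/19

12

The marked gap is inside the relative clause, the subject of "found".
Its filler is the head noun "broker" (via "who"), at word 12.
(The other dependency links word 2 to a gap after word 19.)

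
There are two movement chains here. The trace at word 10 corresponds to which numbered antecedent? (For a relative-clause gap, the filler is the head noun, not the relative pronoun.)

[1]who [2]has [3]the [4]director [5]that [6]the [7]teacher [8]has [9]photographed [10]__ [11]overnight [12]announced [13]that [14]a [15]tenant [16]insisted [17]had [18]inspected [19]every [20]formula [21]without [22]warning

The marked gap is inside the relative clause, the direct object of "photographed".
Its filler is the head noun "director" (via "that"), at word 4.
(The other dependency links word 1 to a gap after word 16.)

4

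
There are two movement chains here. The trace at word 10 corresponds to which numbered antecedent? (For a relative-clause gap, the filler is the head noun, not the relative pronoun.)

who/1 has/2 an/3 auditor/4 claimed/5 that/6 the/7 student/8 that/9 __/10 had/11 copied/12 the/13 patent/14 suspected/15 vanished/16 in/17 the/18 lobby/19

The marked gap is inside the relative clause, the subject of "copied".
Its filler is the head noun "student" (via "that"), at word 8.
(The other dependency links word 1 to a gap after word 15.)

8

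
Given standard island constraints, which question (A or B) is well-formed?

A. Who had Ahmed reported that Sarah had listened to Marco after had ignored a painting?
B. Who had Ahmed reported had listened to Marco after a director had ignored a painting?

B

In A, the wh-phrase is extracted from inside an adjunct island (introduced by "after"), which blocks movement.
In B, the extraction path crosses only that-complement boundaries, which are transparent.
So B is grammatical.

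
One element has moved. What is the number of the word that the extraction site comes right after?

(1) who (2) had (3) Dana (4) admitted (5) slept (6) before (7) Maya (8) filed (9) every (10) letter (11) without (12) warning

4

The displaced element is "who" (word 1).
It is linked across 1 clause boundary (Ø).
It functions as the subject of "slept", so the gap sits immediately after word 4 ("admitted").
Base order: Dana had admitted who slept before Maya filed every letter without warning.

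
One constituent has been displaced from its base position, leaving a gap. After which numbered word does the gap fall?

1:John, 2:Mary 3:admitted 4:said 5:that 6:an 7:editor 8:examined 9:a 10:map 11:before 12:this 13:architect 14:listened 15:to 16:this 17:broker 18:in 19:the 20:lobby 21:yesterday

3

The displaced element is "John" (word 1).
It is linked across 1 clause boundary (Ø).
It functions as the subject of "said", so the gap sits immediately after word 3 ("admitted").
Base order: Mary admitted that John said that an editor examined a map before this architect listened to this broker in the lobby yesterday.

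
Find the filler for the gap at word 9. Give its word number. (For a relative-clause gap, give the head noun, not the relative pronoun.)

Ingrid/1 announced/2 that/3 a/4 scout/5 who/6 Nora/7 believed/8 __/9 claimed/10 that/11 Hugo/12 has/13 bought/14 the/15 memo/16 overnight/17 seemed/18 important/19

The gap at 9 is the subject of "claimed", inside a relative clause.
The relative pronoun is "who" (word 6); it is bound by the head noun immediately before it.
Its filler is the head noun "scout", at word 5.

5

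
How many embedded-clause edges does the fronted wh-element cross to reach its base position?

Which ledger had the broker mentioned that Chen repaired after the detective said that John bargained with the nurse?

"which ledger" is extracted from the object of "repaired".
Boundaries crossed, outermost first: [that] — 1 in total.

1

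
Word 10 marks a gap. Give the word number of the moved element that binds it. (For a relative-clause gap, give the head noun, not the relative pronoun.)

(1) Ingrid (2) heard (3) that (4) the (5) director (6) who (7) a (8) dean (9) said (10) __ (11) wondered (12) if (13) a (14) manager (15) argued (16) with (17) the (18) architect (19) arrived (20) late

5

The gap at 10 is the subject of "wondered", inside a relative clause.
The relative pronoun is "who" (word 6); it is bound by the head noun immediately before it.
Its filler is the head noun "director", at word 5.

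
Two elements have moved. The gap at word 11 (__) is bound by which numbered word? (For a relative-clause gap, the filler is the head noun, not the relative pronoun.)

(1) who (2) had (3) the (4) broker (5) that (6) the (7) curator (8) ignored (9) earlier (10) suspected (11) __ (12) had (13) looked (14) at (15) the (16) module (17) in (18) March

1

The marked gap is the subject of "looked".
Its filler is the fronted wh-phrase "who", at word 1.
(The other dependency links word 4 to a gap after word 8.)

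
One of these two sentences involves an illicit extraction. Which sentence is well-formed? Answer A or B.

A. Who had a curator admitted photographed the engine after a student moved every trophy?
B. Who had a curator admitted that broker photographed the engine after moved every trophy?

A

In B, the wh-phrase is extracted from inside an adjunct island (introduced by "after"), which blocks movement.
In A, the extraction path crosses only that-complement boundaries, which are transparent.
So A is grammatical.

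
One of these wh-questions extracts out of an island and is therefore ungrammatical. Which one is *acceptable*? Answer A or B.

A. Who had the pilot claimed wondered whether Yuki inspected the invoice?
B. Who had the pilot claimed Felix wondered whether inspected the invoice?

In B, the wh-phrase is extracted from inside a wh-island (introduced by "whether"), which blocks movement.
In A, the extraction path crosses only that-complement boundaries, which are transparent.
So A is grammatical.

A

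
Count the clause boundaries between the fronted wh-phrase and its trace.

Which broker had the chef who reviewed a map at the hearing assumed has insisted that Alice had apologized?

1

"which broker" is extracted from the subject of "insisted".
Boundaries crossed, outermost first: [Ø] — 1 in total.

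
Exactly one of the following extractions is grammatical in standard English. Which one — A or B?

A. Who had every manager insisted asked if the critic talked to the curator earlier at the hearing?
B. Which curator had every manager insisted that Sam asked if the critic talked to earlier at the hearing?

In B, the wh-phrase is extracted from inside a wh-island (introduced by "if"), which blocks movement.
In A, the extraction path crosses only that-complement boundaries, which are transparent.
So A is grammatical.

A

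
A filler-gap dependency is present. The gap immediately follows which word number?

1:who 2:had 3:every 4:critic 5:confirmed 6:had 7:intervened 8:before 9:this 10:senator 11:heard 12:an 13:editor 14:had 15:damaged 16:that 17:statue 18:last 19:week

The displaced element is "who" (word 1).
It is linked across 1 clause boundary (Ø).
It functions as the subject of "intervened", so the gap sits immediately after word 5 ("confirmed").
Base order: Every critic had confirmed that who had intervened before this senator heard an editor had damaged that statue last week.

5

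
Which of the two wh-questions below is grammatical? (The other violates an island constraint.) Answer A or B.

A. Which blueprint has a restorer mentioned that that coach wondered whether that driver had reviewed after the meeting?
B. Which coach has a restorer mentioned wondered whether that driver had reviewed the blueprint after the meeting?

In A, the wh-phrase is extracted from inside a wh-island (introduced by "whether"), which blocks movement.
In B, the extraction path crosses only that-complement boundaries, which are transparent.
So B is grammatical.

B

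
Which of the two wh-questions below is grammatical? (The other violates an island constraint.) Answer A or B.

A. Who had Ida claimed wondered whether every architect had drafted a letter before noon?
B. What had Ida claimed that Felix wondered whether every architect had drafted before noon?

A

In B, the wh-phrase is extracted from inside a wh-island (introduced by "whether"), which blocks movement.
In A, the extraction path crosses only that-complement boundaries, which are transparent.
So A is grammatical.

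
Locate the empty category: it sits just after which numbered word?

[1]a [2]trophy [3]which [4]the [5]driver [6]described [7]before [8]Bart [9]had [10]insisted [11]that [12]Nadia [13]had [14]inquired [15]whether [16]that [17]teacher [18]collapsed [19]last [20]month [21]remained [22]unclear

6

The displaced element is "a trophy" (word 2).
It functions as the direct object of "described", so the gap sits immediately after word 6 ("described").
Base order: The driver described a trophy before Bart had insisted that Nadia had inquired whether that teacher collapsed last month.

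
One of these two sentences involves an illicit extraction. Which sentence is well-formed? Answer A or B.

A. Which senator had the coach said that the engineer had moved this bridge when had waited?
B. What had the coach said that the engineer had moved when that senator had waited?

In A, the wh-phrase is extracted from inside an adjunct island (introduced by "when"), which blocks movement.
In B, the extraction path crosses only that-complement boundaries, which are transparent.
So B is grammatical.

B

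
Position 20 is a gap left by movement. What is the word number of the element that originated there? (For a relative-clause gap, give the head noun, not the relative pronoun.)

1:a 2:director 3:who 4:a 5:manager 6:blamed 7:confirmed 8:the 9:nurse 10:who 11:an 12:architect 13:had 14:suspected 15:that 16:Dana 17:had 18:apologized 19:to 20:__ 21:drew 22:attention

9

The gap at 20 is the prepositional object of "apologized", inside a relative clause.
The relative pronoun is "who" (word 10); it is bound by the head noun immediately before it.
Its filler is the head noun "nurse", at word 9.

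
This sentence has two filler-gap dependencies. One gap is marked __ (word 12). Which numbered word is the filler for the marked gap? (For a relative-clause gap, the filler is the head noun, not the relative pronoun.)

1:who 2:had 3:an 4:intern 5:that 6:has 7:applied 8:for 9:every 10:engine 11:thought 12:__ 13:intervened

1

The marked gap is the subject of "intervened".
Its filler is the fronted wh-phrase "who", at word 1.
(The other dependency links word 4 to a gap after word 5.)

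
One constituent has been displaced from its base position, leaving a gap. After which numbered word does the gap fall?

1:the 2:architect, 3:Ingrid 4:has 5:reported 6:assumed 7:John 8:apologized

The displaced element is "the architect" (word 2).
It is linked across 1 clause boundary (Ø).
It functions as the subject of "assumed", so the gap sits immediately after word 5 ("reported").
Base order: Ingrid has reported that the architect assumed John apologized.

5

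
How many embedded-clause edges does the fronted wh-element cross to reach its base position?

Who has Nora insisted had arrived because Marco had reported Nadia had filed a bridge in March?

1

"who" is extracted from the subject of "arrived".
Boundaries crossed, outermost first: [Ø] — 1 in total.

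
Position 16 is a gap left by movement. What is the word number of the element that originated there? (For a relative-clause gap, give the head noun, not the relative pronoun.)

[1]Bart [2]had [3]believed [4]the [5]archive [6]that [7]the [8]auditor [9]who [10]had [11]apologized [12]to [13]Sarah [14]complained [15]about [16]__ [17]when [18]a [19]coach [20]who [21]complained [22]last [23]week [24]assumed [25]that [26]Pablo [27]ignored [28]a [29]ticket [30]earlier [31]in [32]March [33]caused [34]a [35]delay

5

The gap at 16 is the prepositional object of "complained", inside a relative clause.
The relative pronoun is "that" (word 6); it is bound by the head noun immediately before it.
Its filler is the head noun "archive", at word 5.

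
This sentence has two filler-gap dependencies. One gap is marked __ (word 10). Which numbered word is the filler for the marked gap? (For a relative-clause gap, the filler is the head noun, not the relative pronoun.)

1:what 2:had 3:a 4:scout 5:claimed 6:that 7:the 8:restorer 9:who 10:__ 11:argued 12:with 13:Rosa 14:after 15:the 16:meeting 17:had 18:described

8

The marked gap is inside the relative clause, the subject of "argued".
Its filler is the head noun "restorer" (via "who"), at word 8.
(The other dependency links word 1 to a gap after word 18.)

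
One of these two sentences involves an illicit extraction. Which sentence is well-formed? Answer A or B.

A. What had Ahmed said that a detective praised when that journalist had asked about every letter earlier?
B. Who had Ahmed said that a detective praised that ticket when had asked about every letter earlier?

A

In B, the wh-phrase is extracted from inside an adjunct island (introduced by "when"), which blocks movement.
In A, the extraction path crosses only that-complement boundaries, which are transparent.
So A is grammatical.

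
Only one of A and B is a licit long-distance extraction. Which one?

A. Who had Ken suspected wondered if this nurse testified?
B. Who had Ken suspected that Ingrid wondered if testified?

A

In B, the wh-phrase is extracted from inside a wh-island (introduced by "if"), which blocks movement.
In A, the extraction path crosses only that-complement boundaries, which are transparent.
So A is grammatical.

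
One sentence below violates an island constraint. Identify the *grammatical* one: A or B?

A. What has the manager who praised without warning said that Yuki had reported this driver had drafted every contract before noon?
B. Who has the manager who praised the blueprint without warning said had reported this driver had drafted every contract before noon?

B

In A, the wh-phrase is extracted from inside a complex-NP island (relative clause) (introduced by "who"), which blocks movement.
In B, the extraction path crosses only that-complement boundaries, which are transparent.
So B is grammatical.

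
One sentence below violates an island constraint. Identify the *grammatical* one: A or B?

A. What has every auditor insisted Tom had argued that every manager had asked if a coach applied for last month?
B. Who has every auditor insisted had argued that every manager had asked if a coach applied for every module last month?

In A, the wh-phrase is extracted from inside a wh-island (introduced by "if"), which blocks movement.
In B, the extraction path crosses only that-complement boundaries, which are transparent.
So B is grammatical.

B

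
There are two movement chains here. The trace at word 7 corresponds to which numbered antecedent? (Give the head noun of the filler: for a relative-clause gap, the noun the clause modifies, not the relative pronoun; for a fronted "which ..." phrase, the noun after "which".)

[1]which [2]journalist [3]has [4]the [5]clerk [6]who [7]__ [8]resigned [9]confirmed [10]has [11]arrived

5

The marked gap is inside the relative clause, the subject of "resigned".
Its filler is the head noun "clerk" (via "who"), at word 5.
(The other dependency links word 2 to a gap after word 9.)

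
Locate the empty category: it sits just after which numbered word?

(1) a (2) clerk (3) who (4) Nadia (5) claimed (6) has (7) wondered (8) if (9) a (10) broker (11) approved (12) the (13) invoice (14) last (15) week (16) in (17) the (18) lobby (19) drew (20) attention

5

The displaced element is "a clerk" (word 2).
It is linked across 1 clause boundary (Ø).
It functions as the subject of "wondered", so the gap sits immediately after word 5 ("claimed").
Base order: Nadia claimed a clerk has wondered if a broker approved the invoice last week in the lobby.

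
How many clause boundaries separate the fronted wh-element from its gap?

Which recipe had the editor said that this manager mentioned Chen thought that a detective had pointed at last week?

"which recipe" is extracted from the PP object of "pointed".
Boundaries crossed, outermost first: [that], [Ø], [that] — 3 in total.

3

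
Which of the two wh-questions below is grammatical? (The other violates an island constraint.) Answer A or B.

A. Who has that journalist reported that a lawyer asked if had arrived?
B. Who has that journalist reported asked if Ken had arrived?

B

In A, the wh-phrase is extracted from inside a wh-island (introduced by "if"), which blocks movement.
In B, the extraction path crosses only that-complement boundaries, which are transparent.
So B is grammatical.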